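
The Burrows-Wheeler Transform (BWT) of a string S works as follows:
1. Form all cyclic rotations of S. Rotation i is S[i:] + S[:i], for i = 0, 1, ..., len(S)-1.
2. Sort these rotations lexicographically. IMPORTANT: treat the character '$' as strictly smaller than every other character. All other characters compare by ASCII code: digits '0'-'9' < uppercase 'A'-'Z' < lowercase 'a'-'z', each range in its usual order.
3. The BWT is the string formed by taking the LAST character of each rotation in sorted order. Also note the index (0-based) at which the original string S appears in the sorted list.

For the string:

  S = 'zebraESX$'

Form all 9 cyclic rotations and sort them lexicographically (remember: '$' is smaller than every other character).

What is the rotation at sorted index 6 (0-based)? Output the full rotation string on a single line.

All 9 rotations (rotation i = S[i:]+S[:i]):
  rot[0] = zebraESX$
  rot[1] = ebraESX$z
  rot[2] = braESX$ze
  rot[3] = raESX$zeb
  rot[4] = aESX$zebr
  rot[5] = ESX$zebra
  rot[6] = SX$zebraE
  rot[7] = X$zebraES
  rot[8] = $zebraESX
Sorted (with $ < everything):
  sorted[0] = $zebraESX
  sorted[1] = ESX$zebra
  sorted[2] = SX$zebraE
  sorted[3] = X$zebraES
  sorted[4] = aESX$zebr
  sorted[5] = braESX$ze
  sorted[6] = ebraESX$z
  sorted[7] = raESX$zeb
  sorted[8] = zebraESX$
sorted[6] = ebraESX$z

Answer: ebraESX$z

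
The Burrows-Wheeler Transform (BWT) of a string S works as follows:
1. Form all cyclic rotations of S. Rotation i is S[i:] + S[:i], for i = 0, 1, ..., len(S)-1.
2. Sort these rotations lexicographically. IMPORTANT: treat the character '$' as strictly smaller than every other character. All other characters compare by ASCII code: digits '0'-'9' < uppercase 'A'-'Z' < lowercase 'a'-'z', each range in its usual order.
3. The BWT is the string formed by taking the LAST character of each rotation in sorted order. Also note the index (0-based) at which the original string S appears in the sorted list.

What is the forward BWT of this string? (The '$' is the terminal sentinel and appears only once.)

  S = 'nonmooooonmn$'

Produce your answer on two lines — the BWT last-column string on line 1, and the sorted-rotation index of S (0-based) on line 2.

All 13 rotations (rotation i = S[i:]+S[:i]):
  rot[0] = nonmooooonmn$
  rot[1] = onmooooonmn$n
  rot[2] = nmooooonmn$no
  rot[3] = mooooonmn$non
  rot[4] = ooooonmn$nonm
  rot[5] = oooonmn$nonmo
  rot[6] = ooonmn$nonmoo
  rot[7] = oonmn$nonmooo
  rot[8] = onmn$nonmoooo
  rot[9] = nmn$nonmooooo
  rot[10] = mn$nonmooooon
  rot[11] = n$nonmooooonm
  rot[12] = $nonmooooonmn
Sorted (with $ < everything):
  sorted[0] = $nonmooooonmn  (last char: 'n')
  sorted[1] = mn$nonmooooon  (last char: 'n')
  sorted[2] = mooooonmn$non  (last char: 'n')
  sorted[3] = n$nonmooooonm  (last char: 'm')
  sorted[4] = nmn$nonmooooo  (last char: 'o')
  sorted[5] = nmooooonmn$no  (last char: 'o')
  sorted[6] = nonmooooonmn$  (last char: '$')
  sorted[7] = onmn$nonmoooo  (last char: 'o')
  sorted[8] = onmooooonmn$n  (last char: 'n')
  sorted[9] = oonmn$nonmooo  (last char: 'o')
  sorted[10] = ooonmn$nonmoo  (last char: 'o')
  sorted[11] = oooonmn$nonmo  (last char: 'o')
  sorted[12] = ooooonmn$nonm  (last char: 'm')
Last column: nnnmoo$onooom
Original string S is at sorted index 6

Answer: nnnmoo$onooom
6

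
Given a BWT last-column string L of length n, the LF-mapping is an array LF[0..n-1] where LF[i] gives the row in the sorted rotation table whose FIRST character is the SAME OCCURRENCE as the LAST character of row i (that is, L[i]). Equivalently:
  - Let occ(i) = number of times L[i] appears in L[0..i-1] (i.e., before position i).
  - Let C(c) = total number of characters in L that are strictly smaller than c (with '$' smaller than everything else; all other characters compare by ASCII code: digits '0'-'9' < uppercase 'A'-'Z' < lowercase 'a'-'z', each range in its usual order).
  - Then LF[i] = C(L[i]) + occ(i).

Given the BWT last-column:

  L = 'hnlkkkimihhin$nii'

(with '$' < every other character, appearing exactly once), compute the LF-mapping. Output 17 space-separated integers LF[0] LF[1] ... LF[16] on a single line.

Answer: 1 14 12 9 10 11 4 13 5 2 3 6 15 0 16 7 8

Derivation:
Char counts: '$':1, 'h':3, 'i':5, 'k':3, 'l':1, 'm':1, 'n':3
C (first-col start): C('$')=0, C('h')=1, C('i')=4, C('k')=9, C('l')=12, C('m')=13, C('n')=14
L[0]='h': occ=0, LF[0]=C('h')+0=1+0=1
L[1]='n': occ=0, LF[1]=C('n')+0=14+0=14
L[2]='l': occ=0, LF[2]=C('l')+0=12+0=12
L[3]='k': occ=0, LF[3]=C('k')+0=9+0=9
L[4]='k': occ=1, LF[4]=C('k')+1=9+1=10
L[5]='k': occ=2, LF[5]=C('k')+2=9+2=11
L[6]='i': occ=0, LF[6]=C('i')+0=4+0=4
L[7]='m': occ=0, LF[7]=C('m')+0=13+0=13
L[8]='i': occ=1, LF[8]=C('i')+1=4+1=5
L[9]='h': occ=1, LF[9]=C('h')+1=1+1=2
L[10]='h': occ=2, LF[10]=C('h')+2=1+2=3
L[11]='i': occ=2, LF[11]=C('i')+2=4+2=6
L[12]='n': occ=1, LF[12]=C('n')+1=14+1=15
L[13]='$': occ=0, LF[13]=C('$')+0=0+0=0
L[14]='n': occ=2, LF[14]=C('n')+2=14+2=16
L[15]='i': occ=3, LF[15]=C('i')+3=4+3=7
L[16]='i': occ=4, LF[16]=C('i')+4=4+4=8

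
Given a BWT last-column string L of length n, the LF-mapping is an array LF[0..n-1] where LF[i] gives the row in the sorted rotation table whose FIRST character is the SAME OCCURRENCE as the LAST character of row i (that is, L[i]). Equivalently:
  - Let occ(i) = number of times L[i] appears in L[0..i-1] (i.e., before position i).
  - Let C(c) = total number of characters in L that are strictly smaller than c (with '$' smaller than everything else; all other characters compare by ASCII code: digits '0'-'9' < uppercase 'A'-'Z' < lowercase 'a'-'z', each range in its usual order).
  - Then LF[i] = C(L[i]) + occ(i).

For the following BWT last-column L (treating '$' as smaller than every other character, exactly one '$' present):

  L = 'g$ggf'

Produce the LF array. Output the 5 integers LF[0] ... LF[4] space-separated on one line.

Answer: 2 0 3 4 1

Derivation:
Char counts: '$':1, 'f':1, 'g':3
C (first-col start): C('$')=0, C('f')=1, C('g')=2
L[0]='g': occ=0, LF[0]=C('g')+0=2+0=2
L[1]='$': occ=0, LF[1]=C('$')+0=0+0=0
L[2]='g': occ=1, LF[2]=C('g')+1=2+1=3
L[3]='g': occ=2, LF[3]=C('g')+2=2+2=4
L[4]='f': occ=0, LF[4]=C('f')+0=1+0=1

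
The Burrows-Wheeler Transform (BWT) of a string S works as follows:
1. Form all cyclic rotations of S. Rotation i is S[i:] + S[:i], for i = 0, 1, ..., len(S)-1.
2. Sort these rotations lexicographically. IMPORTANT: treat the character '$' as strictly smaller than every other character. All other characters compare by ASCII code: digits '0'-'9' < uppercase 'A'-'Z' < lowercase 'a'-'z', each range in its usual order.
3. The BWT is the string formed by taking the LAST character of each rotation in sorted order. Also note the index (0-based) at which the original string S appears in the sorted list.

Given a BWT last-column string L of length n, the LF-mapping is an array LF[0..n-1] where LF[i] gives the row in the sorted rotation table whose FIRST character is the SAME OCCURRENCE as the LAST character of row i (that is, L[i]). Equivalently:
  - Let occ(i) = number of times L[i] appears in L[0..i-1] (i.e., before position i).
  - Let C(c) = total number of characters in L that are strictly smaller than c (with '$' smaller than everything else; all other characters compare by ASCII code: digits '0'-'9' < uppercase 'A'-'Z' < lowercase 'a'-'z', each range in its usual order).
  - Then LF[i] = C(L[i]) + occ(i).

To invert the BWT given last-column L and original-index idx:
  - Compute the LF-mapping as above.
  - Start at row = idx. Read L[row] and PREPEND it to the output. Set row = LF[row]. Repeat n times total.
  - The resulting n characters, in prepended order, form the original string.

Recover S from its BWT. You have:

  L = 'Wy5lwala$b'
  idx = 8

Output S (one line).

LF mapping: 2 9 1 6 8 3 7 4 0 5
Walk LF starting at row 8, prepending L[row]:
  step 1: row=8, L[8]='$', prepend. Next row=LF[8]=0
  step 2: row=0, L[0]='W', prepend. Next row=LF[0]=2
  step 3: row=2, L[2]='5', prepend. Next row=LF[2]=1
  step 4: row=1, L[1]='y', prepend. Next row=LF[1]=9
  step 5: row=9, L[9]='b', prepend. Next row=LF[9]=5
  step 6: row=5, L[5]='a', prepend. Next row=LF[5]=3
  step 7: row=3, L[3]='l', prepend. Next row=LF[3]=6
  step 8: row=6, L[6]='l', prepend. Next row=LF[6]=7
  step 9: row=7, L[7]='a', prepend. Next row=LF[7]=4
  step 10: row=4, L[4]='w', prepend. Next row=LF[4]=8
Reversed output: wallaby5W$

Answer: wallaby5W$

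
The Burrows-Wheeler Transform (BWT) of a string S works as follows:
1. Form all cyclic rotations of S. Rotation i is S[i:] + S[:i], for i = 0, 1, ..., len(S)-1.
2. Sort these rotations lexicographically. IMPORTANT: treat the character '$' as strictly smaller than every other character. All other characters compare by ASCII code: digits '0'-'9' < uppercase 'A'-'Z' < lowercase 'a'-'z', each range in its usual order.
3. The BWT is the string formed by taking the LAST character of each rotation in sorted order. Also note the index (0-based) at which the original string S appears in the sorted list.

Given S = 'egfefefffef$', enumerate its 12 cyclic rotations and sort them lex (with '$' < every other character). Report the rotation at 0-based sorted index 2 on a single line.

Answer: efefffef$egf

Derivation:
All 12 rotations (rotation i = S[i:]+S[:i]):
  rot[0] = egfefefffef$
  rot[1] = gfefefffef$e
  rot[2] = fefefffef$eg
  rot[3] = efefffef$egf
  rot[4] = fefffef$egfe
  rot[5] = efffef$egfef
  rot[6] = fffef$egfefe
  rot[7] = ffef$egfefef
  rot[8] = fef$egfefeff
  rot[9] = ef$egfefefff
  rot[10] = f$egfefefffe
  rot[11] = $egfefefffef
Sorted (with $ < everything):
  sorted[0] = $egfefefffef
  sorted[1] = ef$egfefefff
  sorted[2] = efefffef$egf
  sorted[3] = efffef$egfef
  sorted[4] = egfefefffef$
  sorted[5] = f$egfefefffe
  sorted[6] = fef$egfefeff
  sorted[7] = fefefffef$eg
  sorted[8] = fefffef$egfe
  sorted[9] = ffef$egfefef
  sorted[10] = fffef$egfefe
  sorted[11] = gfefefffef$e
sorted[2] = efefffef$egf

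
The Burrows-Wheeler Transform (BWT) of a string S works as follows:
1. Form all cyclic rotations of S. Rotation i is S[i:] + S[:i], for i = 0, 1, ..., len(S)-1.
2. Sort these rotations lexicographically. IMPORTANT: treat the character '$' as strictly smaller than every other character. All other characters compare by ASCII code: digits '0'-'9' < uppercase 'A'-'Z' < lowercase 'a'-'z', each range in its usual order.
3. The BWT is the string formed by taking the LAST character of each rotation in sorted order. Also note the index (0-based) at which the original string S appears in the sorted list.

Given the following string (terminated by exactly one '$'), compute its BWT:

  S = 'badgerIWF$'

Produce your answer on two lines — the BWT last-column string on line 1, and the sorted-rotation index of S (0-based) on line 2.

Answer: FWrIb$agde
5

Derivation:
All 10 rotations (rotation i = S[i:]+S[:i]):
  rot[0] = badgerIWF$
  rot[1] = adgerIWF$b
  rot[2] = dgerIWF$ba
  rot[3] = gerIWF$bad
  rot[4] = erIWF$badg
  rot[5] = rIWF$badge
  rot[6] = IWF$badger
  rot[7] = WF$badgerI
  rot[8] = F$badgerIW
  rot[9] = $badgerIWF
Sorted (with $ < everything):
  sorted[0] = $badgerIWF  (last char: 'F')
  sorted[1] = F$badgerIW  (last char: 'W')
  sorted[2] = IWF$badger  (last char: 'r')
  sorted[3] = WF$badgerI  (last char: 'I')
  sorted[4] = adgerIWF$b  (last char: 'b')
  sorted[5] = badgerIWF$  (last char: '$')
  sorted[6] = dgerIWF$ba  (last char: 'a')
  sorted[7] = erIWF$badg  (last char: 'g')
  sorted[8] = gerIWF$bad  (last char: 'd')
  sorted[9] = rIWF$badge  (last char: 'e')
Last column: FWrIb$agde
Original string S is at sorted index 5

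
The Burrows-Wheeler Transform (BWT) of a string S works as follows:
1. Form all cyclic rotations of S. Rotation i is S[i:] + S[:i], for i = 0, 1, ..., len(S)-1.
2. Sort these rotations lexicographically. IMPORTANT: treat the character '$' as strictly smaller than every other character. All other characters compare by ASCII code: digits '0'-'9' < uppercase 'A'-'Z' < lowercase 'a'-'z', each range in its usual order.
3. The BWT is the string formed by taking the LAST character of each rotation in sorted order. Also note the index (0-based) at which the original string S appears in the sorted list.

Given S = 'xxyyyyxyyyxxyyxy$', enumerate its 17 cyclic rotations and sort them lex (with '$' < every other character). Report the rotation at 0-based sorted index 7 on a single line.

All 17 rotations (rotation i = S[i:]+S[:i]):
  rot[0] = xxyyyyxyyyxxyyxy$
  rot[1] = xyyyyxyyyxxyyxy$x
  rot[2] = yyyyxyyyxxyyxy$xx
  rot[3] = yyyxyyyxxyyxy$xxy
  rot[4] = yyxyyyxxyyxy$xxyy
  rot[5] = yxyyyxxyyxy$xxyyy
  rot[6] = xyyyxxyyxy$xxyyyy
  rot[7] = yyyxxyyxy$xxyyyyx
  rot[8] = yyxxyyxy$xxyyyyxy
  rot[9] = yxxyyxy$xxyyyyxyy
  rot[10] = xxyyxy$xxyyyyxyyy
  rot[11] = xyyxy$xxyyyyxyyyx
  rot[12] = yyxy$xxyyyyxyyyxx
  rot[13] = yxy$xxyyyyxyyyxxy
  rot[14] = xy$xxyyyyxyyyxxyy
  rot[15] = y$xxyyyyxyyyxxyyx
  rot[16] = $xxyyyyxyyyxxyyxy
Sorted (with $ < everything):
  sorted[0] = $xxyyyyxyyyxxyyxy
  sorted[1] = xxyyxy$xxyyyyxyyy
  sorted[2] = xxyyyyxyyyxxyyxy$
  sorted[3] = xy$xxyyyyxyyyxxyy
  sorted[4] = xyyxy$xxyyyyxyyyx
  sorted[5] = xyyyxxyyxy$xxyyyy
  sorted[6] = xyyyyxyyyxxyyxy$x
  sorted[7] = y$xxyyyyxyyyxxyyx
  sorted[8] = yxxyyxy$xxyyyyxyy
  sorted[9] = yxy$xxyyyyxyyyxxy
  sorted[10] = yxyyyxxyyxy$xxyyy
  sorted[11] = yyxxyyxy$xxyyyyxy
  sorted[12] = yyxy$xxyyyyxyyyxx
  sorted[13] = yyxyyyxxyyxy$xxyy
  sorted[14] = yyyxxyyxy$xxyyyyx
  sorted[15] = yyyxyyyxxyyxy$xxy
  sorted[16] = yyyyxyyyxxyyxy$xx
sorted[7] = y$xxyyyyxyyyxxyyx

Answer: y$xxyyyyxyyyxxyyx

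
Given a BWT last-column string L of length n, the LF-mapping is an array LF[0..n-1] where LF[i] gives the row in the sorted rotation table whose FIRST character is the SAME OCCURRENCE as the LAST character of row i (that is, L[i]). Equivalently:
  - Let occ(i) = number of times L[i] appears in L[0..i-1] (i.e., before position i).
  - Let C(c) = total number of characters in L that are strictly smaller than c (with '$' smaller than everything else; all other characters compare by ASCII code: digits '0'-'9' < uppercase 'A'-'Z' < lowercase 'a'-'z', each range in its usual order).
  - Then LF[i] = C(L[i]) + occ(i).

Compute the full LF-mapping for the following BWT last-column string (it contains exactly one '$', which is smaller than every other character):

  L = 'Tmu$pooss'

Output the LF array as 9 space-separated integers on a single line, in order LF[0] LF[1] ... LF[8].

Char counts: '$':1, 'T':1, 'm':1, 'o':2, 'p':1, 's':2, 'u':1
C (first-col start): C('$')=0, C('T')=1, C('m')=2, C('o')=3, C('p')=5, C('s')=6, C('u')=8
L[0]='T': occ=0, LF[0]=C('T')+0=1+0=1
L[1]='m': occ=0, LF[1]=C('m')+0=2+0=2
L[2]='u': occ=0, LF[2]=C('u')+0=8+0=8
L[3]='$': occ=0, LF[3]=C('$')+0=0+0=0
L[4]='p': occ=0, LF[4]=C('p')+0=5+0=5
L[5]='o': occ=0, LF[5]=C('o')+0=3+0=3
L[6]='o': occ=1, LF[6]=C('o')+1=3+1=4
L[7]='s': occ=0, LF[7]=C('s')+0=6+0=6
L[8]='s': occ=1, LF[8]=C('s')+1=6+1=7

Answer: 1 2 8 0 5 3 4 6 7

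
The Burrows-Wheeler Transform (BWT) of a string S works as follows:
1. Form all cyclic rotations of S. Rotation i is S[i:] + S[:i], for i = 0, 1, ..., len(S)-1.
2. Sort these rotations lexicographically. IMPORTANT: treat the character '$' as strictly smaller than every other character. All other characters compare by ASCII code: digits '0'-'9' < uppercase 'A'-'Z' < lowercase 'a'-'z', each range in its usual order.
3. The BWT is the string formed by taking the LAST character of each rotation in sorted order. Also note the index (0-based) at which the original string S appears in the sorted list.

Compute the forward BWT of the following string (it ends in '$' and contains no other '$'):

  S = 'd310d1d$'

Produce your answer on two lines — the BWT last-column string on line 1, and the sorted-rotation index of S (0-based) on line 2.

All 8 rotations (rotation i = S[i:]+S[:i]):
  rot[0] = d310d1d$
  rot[1] = 310d1d$d
  rot[2] = 10d1d$d3
  rot[3] = 0d1d$d31
  rot[4] = d1d$d310
  rot[5] = 1d$d310d
  rot[6] = d$d310d1
  rot[7] = $d310d1d
Sorted (with $ < everything):
  sorted[0] = $d310d1d  (last char: 'd')
  sorted[1] = 0d1d$d31  (last char: '1')
  sorted[2] = 10d1d$d3  (last char: '3')
  sorted[3] = 1d$d310d  (last char: 'd')
  sorted[4] = 310d1d$d  (last char: 'd')
  sorted[5] = d$d310d1  (last char: '1')
  sorted[6] = d1d$d310  (last char: '0')
  sorted[7] = d310d1d$  (last char: '$')
Last column: d13dd10$
Original string S is at sorted index 7

Answer: d13dd10$
7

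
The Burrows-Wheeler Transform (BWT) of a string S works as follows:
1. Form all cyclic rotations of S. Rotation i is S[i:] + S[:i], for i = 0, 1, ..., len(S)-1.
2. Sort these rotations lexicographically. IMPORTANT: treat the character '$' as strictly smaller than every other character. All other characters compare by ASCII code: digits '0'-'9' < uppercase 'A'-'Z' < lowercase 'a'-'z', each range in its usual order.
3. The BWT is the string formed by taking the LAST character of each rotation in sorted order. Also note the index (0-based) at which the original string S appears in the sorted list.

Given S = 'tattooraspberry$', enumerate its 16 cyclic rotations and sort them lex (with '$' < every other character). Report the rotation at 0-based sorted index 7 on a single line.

All 16 rotations (rotation i = S[i:]+S[:i]):
  rot[0] = tattooraspberry$
  rot[1] = attooraspberry$t
  rot[2] = ttooraspberry$ta
  rot[3] = tooraspberry$tat
  rot[4] = ooraspberry$tatt
  rot[5] = oraspberry$tatto
  rot[6] = raspberry$tattoo
  rot[7] = aspberry$tattoor
  rot[8] = spberry$tattoora
  rot[9] = pberry$tattooras
  rot[10] = berry$tattoorasp
  rot[11] = erry$tattooraspb
  rot[12] = rry$tattooraspbe
  rot[13] = ry$tattooraspber
  rot[14] = y$tattooraspberr
  rot[15] = $tattooraspberry
Sorted (with $ < everything):
  sorted[0] = $tattooraspberry
  sorted[1] = aspberry$tattoor
  sorted[2] = attooraspberry$t
  sorted[3] = berry$tattoorasp
  sorted[4] = erry$tattooraspb
  sorted[5] = ooraspberry$tatt
  sorted[6] = oraspberry$tatto
  sorted[7] = pberry$tattooras
  sorted[8] = raspberry$tattoo
  sorted[9] = rry$tattooraspbe
  sorted[10] = ry$tattooraspber
  sorted[11] = spberry$tattoora
  sorted[12] = tattooraspberry$
  sorted[13] = tooraspberry$tat
  sorted[14] = ttooraspberry$ta
  sorted[15] = y$tattooraspberr
sorted[7] = pberry$tattooras

Answer: pberry$tattooras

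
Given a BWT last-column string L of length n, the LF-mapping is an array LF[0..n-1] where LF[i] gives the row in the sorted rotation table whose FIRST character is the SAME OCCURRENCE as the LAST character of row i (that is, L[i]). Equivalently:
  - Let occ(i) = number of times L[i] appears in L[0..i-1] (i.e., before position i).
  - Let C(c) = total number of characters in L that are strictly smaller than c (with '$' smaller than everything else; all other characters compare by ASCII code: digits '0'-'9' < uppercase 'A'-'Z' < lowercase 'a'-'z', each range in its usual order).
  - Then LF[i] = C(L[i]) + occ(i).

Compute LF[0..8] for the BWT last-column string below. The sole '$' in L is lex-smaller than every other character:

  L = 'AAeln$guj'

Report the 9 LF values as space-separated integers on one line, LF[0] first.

Answer: 1 2 3 6 7 0 4 8 5

Derivation:
Char counts: '$':1, 'A':2, 'e':1, 'g':1, 'j':1, 'l':1, 'n':1, 'u':1
C (first-col start): C('$')=0, C('A')=1, C('e')=3, C('g')=4, C('j')=5, C('l')=6, C('n')=7, C('u')=8
L[0]='A': occ=0, LF[0]=C('A')+0=1+0=1
L[1]='A': occ=1, LF[1]=C('A')+1=1+1=2
L[2]='e': occ=0, LF[2]=C('e')+0=3+0=3
L[3]='l': occ=0, LF[3]=C('l')+0=6+0=6
L[4]='n': occ=0, LF[4]=C('n')+0=7+0=7
L[5]='$': occ=0, LF[5]=C('$')+0=0+0=0
L[6]='g': occ=0, LF[6]=C('g')+0=4+0=4
L[7]='u': occ=0, LF[7]=C('u')+0=8+0=8
L[8]='j': occ=0, LF[8]=C('j')+0=5+0=5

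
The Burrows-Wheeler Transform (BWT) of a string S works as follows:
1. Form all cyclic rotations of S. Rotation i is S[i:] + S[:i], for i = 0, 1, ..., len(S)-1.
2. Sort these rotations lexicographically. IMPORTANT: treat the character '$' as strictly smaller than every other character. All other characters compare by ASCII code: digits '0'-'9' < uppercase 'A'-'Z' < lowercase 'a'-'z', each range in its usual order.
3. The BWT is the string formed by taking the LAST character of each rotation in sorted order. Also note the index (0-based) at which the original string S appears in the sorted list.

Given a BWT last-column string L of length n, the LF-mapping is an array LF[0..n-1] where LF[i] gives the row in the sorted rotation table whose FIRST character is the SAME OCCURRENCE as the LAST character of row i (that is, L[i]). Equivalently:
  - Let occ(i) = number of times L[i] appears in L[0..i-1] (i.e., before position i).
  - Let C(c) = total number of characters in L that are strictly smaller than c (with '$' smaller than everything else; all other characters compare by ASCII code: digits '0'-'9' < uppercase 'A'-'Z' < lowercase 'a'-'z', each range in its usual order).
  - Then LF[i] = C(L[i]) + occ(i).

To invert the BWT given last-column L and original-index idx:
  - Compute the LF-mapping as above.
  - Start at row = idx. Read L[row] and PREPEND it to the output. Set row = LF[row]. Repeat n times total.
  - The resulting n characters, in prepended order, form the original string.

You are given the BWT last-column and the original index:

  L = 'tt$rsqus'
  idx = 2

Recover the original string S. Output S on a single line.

Answer: rssutqt$

Derivation:
LF mapping: 5 6 0 2 3 1 7 4
Walk LF starting at row 2, prepending L[row]:
  step 1: row=2, L[2]='$', prepend. Next row=LF[2]=0
  step 2: row=0, L[0]='t', prepend. Next row=LF[0]=5
  step 3: row=5, L[5]='q', prepend. Next row=LF[5]=1
  step 4: row=1, L[1]='t', prepend. Next row=LF[1]=6
  step 5: row=6, L[6]='u', prepend. Next row=LF[6]=7
  step 6: row=7, L[7]='s', prepend. Next row=LF[7]=4
  step 7: row=4, L[4]='s', prepend. Next row=LF[4]=3
  step 8: row=3, L[3]='r', prepend. Next row=LF[3]=2
Reversed output: rssutqt$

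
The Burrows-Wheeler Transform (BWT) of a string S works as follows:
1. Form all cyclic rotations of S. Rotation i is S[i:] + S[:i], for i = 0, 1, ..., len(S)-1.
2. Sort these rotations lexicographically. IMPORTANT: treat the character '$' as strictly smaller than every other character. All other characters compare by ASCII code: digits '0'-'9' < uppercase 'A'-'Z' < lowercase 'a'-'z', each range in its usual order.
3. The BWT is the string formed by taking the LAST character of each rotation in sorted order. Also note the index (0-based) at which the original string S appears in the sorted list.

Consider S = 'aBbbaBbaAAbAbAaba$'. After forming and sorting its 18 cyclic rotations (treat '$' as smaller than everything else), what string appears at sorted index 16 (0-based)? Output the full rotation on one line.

Answer: baBbaAAbAbAaba$aBb

Derivation:
All 18 rotations (rotation i = S[i:]+S[:i]):
  rot[0] = aBbbaBbaAAbAbAaba$
  rot[1] = BbbaBbaAAbAbAaba$a
  rot[2] = bbaBbaAAbAbAaba$aB
  rot[3] = baBbaAAbAbAaba$aBb
  rot[4] = aBbaAAbAbAaba$aBbb
  rot[5] = BbaAAbAbAaba$aBbba
  rot[6] = baAAbAbAaba$aBbbaB
  rot[7] = aAAbAbAaba$aBbbaBb
  rot[8] = AAbAbAaba$aBbbaBba
  rot[9] = AbAbAaba$aBbbaBbaA
  rot[10] = bAbAaba$aBbbaBbaAA
  rot[11] = AbAaba$aBbbaBbaAAb
  rot[12] = bAaba$aBbbaBbaAAbA
  rot[13] = Aaba$aBbbaBbaAAbAb
  rot[14] = aba$aBbbaBbaAAbAbA
  rot[15] = ba$aBbbaBbaAAbAbAa
  rot[16] = a$aBbbaBbaAAbAbAab
  rot[17] = $aBbbaBbaAAbAbAaba
Sorted (with $ < everything):
  sorted[0] = $aBbbaBbaAAbAbAaba
  sorted[1] = AAbAbAaba$aBbbaBba
  sorted[2] = Aaba$aBbbaBbaAAbAb
  sorted[3] = AbAaba$aBbbaBbaAAb
  sorted[4] = AbAbAaba$aBbbaBbaA
  sorted[5] = BbaAAbAbAaba$aBbba
  sorted[6] = BbbaBbaAAbAbAaba$a
  sorted[7] = a$aBbbaBbaAAbAbAab
  sorted[8] = aAAbAbAaba$aBbbaBb
  sorted[9] = aBbaAAbAbAaba$aBbb
  sorted[10] = aBbbaBbaAAbAbAaba$
  sorted[11] = aba$aBbbaBbaAAbAbA
  sorted[12] = bAaba$aBbbaBbaAAbA
  sorted[13] = bAbAaba$aBbbaBbaAA
  sorted[14] = ba$aBbbaBbaAAbAbAa
  sorted[15] = baAAbAbAaba$aBbbaB
  sorted[16] = baBbaAAbAbAaba$aBb
  sorted[17] = bbaBbaAAbAbAaba$aB
sorted[16] = baBbaAAbAbAaba$aBb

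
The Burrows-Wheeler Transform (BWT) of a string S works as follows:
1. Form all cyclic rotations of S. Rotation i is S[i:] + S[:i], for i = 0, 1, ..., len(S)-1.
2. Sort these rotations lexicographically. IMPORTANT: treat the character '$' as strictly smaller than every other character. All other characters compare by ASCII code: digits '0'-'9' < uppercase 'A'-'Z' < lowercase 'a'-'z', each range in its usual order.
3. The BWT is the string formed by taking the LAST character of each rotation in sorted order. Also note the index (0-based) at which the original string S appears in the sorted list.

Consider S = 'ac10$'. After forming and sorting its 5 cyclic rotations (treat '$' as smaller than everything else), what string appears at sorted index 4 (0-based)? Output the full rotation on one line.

Answer: c10$a

Derivation:
All 5 rotations (rotation i = S[i:]+S[:i]):
  rot[0] = ac10$
  rot[1] = c10$a
  rot[2] = 10$ac
  rot[3] = 0$ac1
  rot[4] = $ac10
Sorted (with $ < everything):
  sorted[0] = $ac10
  sorted[1] = 0$ac1
  sorted[2] = 10$ac
  sorted[3] = ac10$
  sorted[4] = c10$a
sorted[4] = c10$a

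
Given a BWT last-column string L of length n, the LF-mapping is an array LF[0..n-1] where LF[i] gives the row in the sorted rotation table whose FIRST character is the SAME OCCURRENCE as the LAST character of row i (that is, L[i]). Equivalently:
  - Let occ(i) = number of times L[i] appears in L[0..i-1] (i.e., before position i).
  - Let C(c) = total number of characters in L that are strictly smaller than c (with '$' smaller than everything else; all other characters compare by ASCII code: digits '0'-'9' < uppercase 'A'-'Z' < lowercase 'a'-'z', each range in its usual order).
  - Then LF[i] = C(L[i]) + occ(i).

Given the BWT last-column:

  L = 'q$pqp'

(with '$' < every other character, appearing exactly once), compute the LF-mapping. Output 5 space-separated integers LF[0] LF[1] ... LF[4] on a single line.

Char counts: '$':1, 'p':2, 'q':2
C (first-col start): C('$')=0, C('p')=1, C('q')=3
L[0]='q': occ=0, LF[0]=C('q')+0=3+0=3
L[1]='$': occ=0, LF[1]=C('$')+0=0+0=0
L[2]='p': occ=0, LF[2]=C('p')+0=1+0=1
L[3]='q': occ=1, LF[3]=C('q')+1=3+1=4
L[4]='p': occ=1, LF[4]=C('p')+1=1+1=2

Answer: 3 0 1 4 2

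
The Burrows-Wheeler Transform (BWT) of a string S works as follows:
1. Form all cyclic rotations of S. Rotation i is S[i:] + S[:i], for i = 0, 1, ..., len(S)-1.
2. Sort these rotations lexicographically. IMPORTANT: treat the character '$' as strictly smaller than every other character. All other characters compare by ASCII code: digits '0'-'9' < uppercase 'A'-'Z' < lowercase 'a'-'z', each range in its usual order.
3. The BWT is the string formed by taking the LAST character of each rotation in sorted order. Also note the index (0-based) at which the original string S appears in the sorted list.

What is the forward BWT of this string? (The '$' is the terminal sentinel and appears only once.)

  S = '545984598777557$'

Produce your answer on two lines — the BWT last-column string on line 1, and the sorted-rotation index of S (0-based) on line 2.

Answer: 758$754457789955
3

Derivation:
All 16 rotations (rotation i = S[i:]+S[:i]):
  rot[0] = 545984598777557$
  rot[1] = 45984598777557$5
  rot[2] = 5984598777557$54
  rot[3] = 984598777557$545
  rot[4] = 84598777557$5459
  rot[5] = 4598777557$54598
  rot[6] = 598777557$545984
  rot[7] = 98777557$5459845
  rot[8] = 8777557$54598459
  rot[9] = 777557$545984598
  rot[10] = 77557$5459845987
  rot[11] = 7557$54598459877
  rot[12] = 557$545984598777
  rot[13] = 57$5459845987775
  rot[14] = 7$54598459877755
  rot[15] = $545984598777557
Sorted (with $ < everything):
  sorted[0] = $545984598777557  (last char: '7')
  sorted[1] = 45984598777557$5  (last char: '5')
  sorted[2] = 4598777557$54598  (last char: '8')
  sorted[3] = 545984598777557$  (last char: '$')
  sorted[4] = 557$545984598777  (last char: '7')
  sorted[5] = 57$5459845987775  (last char: '5')
  sorted[6] = 5984598777557$54  (last char: '4')
  sorted[7] = 598777557$545984  (last char: '4')
  sorted[8] = 7$54598459877755  (last char: '5')
  sorted[9] = 7557$54598459877  (last char: '7')
  sorted[10] = 77557$5459845987  (last char: '7')
  sorted[11] = 777557$545984598  (last char: '8')
  sorted[12] = 84598777557$5459  (last char: '9')
  sorted[13] = 8777557$54598459  (last char: '9')
  sorted[14] = 984598777557$545  (last char: '5')
  sorted[15] = 98777557$5459845  (last char: '5')
Last column: 758$754457789955
Original string S is at sorted index 3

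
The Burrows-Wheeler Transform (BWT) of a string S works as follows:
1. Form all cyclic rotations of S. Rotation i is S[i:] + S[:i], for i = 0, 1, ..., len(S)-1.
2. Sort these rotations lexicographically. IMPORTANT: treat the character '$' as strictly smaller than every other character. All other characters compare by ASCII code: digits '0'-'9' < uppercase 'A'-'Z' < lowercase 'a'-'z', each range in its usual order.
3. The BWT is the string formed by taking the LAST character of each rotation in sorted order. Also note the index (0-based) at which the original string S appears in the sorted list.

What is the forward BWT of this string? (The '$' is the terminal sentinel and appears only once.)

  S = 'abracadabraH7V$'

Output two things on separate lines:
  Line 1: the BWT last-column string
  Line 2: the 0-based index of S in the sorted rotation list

All 15 rotations (rotation i = S[i:]+S[:i]):
  rot[0] = abracadabraH7V$
  rot[1] = bracadabraH7V$a
  rot[2] = racadabraH7V$ab
  rot[3] = acadabraH7V$abr
  rot[4] = cadabraH7V$abra
  rot[5] = adabraH7V$abrac
  rot[6] = dabraH7V$abraca
  rot[7] = abraH7V$abracad
  rot[8] = braH7V$abracada
  rot[9] = raH7V$abracadab
  rot[10] = aH7V$abracadabr
  rot[11] = H7V$abracadabra
  rot[12] = 7V$abracadabraH
  rot[13] = V$abracadabraH7
  rot[14] = $abracadabraH7V
Sorted (with $ < everything):
  sorted[0] = $abracadabraH7V  (last char: 'V')
  sorted[1] = 7V$abracadabraH  (last char: 'H')
  sorted[2] = H7V$abracadabra  (last char: 'a')
  sorted[3] = V$abracadabraH7  (last char: '7')
  sorted[4] = aH7V$abracadabr  (last char: 'r')
  sorted[5] = abraH7V$abracad  (last char: 'd')
  sorted[6] = abracadabraH7V$  (last char: '$')
  sorted[7] = acadabraH7V$abr  (last char: 'r')
  sorted[8] = adabraH7V$abrac  (last char: 'c')
  sorted[9] = braH7V$abracada  (last char: 'a')
  sorted[10] = bracadabraH7V$a  (last char: 'a')
  sorted[11] = cadabraH7V$abra  (last char: 'a')
  sorted[12] = dabraH7V$abraca  (last char: 'a')
  sorted[13] = raH7V$abracadab  (last char: 'b')
  sorted[14] = racadabraH7V$ab  (last char: 'b')
Last column: VHa7rd$rcaaaabb
Original string S is at sorted index 6

Answer: VHa7rd$rcaaaabb
6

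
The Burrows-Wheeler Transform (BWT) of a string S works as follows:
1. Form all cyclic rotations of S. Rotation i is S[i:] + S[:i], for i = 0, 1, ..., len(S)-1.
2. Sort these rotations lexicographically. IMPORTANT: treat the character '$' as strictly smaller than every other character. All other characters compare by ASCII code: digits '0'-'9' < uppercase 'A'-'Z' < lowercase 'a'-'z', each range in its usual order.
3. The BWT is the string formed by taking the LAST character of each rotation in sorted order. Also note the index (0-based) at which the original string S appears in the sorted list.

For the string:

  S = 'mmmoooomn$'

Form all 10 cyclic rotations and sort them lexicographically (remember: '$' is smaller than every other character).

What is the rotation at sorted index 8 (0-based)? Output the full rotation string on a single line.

All 10 rotations (rotation i = S[i:]+S[:i]):
  rot[0] = mmmoooomn$
  rot[1] = mmoooomn$m
  rot[2] = moooomn$mm
  rot[3] = oooomn$mmm
  rot[4] = ooomn$mmmo
  rot[5] = oomn$mmmoo
  rot[6] = omn$mmmooo
  rot[7] = mn$mmmoooo
  rot[8] = n$mmmoooom
  rot[9] = $mmmoooomn
Sorted (with $ < everything):
  sorted[0] = $mmmoooomn
  sorted[1] = mmmoooomn$
  sorted[2] = mmoooomn$m
  sorted[3] = mn$mmmoooo
  sorted[4] = moooomn$mm
  sorted[5] = n$mmmoooom
  sorted[6] = omn$mmmooo
  sorted[7] = oomn$mmmoo
  sorted[8] = ooomn$mmmo
  sorted[9] = oooomn$mmm
sorted[8] = ooomn$mmmo

Answer: ooomn$mmmo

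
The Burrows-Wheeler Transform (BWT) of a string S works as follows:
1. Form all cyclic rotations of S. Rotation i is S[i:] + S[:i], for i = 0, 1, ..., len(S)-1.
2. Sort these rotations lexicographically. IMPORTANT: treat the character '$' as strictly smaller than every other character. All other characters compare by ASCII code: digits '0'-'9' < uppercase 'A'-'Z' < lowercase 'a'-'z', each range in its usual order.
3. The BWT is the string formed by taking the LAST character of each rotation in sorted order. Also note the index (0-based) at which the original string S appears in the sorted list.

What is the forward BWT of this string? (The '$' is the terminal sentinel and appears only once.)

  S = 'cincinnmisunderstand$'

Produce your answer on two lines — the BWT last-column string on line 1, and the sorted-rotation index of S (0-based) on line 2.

All 21 rotations (rotation i = S[i:]+S[:i]):
  rot[0] = cincinnmisunderstand$
  rot[1] = incinnmisunderstand$c
  rot[2] = ncinnmisunderstand$ci
  rot[3] = cinnmisunderstand$cin
  rot[4] = innmisunderstand$cinc
  rot[5] = nnmisunderstand$cinci
  rot[6] = nmisunderstand$cincin
  rot[7] = misunderstand$cincinn
  rot[8] = isunderstand$cincinnm
  rot[9] = sunderstand$cincinnmi
  rot[10] = understand$cincinnmis
  rot[11] = nderstand$cincinnmisu
  rot[12] = derstand$cincinnmisun
  rot[13] = erstand$cincinnmisund
  rot[14] = rstand$cincinnmisunde
  rot[15] = stand$cincinnmisunder
  rot[16] = tand$cincinnmisunders
  rot[17] = and$cincinnmisunderst
  rot[18] = nd$cincinnmisundersta
  rot[19] = d$cincinnmisunderstan
  rot[20] = $cincinnmisunderstand
Sorted (with $ < everything):
  sorted[0] = $cincinnmisunderstand  (last char: 'd')
  sorted[1] = and$cincinnmisunderst  (last char: 't')
  sorted[2] = cincinnmisunderstand$  (last char: '$')
  sorted[3] = cinnmisunderstand$cin  (last char: 'n')
  sorted[4] = d$cincinnmisunderstan  (last char: 'n')
  sorted[5] = derstand$cincinnmisun  (last char: 'n')
  sorted[6] = erstand$cincinnmisund  (last char: 'd')
  sorted[7] = incinnmisunderstand$c  (last char: 'c')
  sorted[8] = innmisunderstand$cinc  (last char: 'c')
  sorted[9] = isunderstand$cincinnm  (last char: 'm')
  sorted[10] = misunderstand$cincinn  (last char: 'n')
  sorted[11] = ncinnmisunderstand$ci  (last char: 'i')
  sorted[12] = nd$cincinnmisundersta  (last char: 'a')
  sorted[13] = nderstand$cincinnmisu  (last char: 'u')
  sorted[14] = nmisunderstand$cincin  (last char: 'n')
  sorted[15] = nnmisunderstand$cinci  (last char: 'i')
  sorted[16] = rstand$cincinnmisunde  (last char: 'e')
  sorted[17] = stand$cincinnmisunder  (last char: 'r')
  sorted[18] = sunderstand$cincinnmi  (last char: 'i')
  sorted[19] = tand$cincinnmisunders  (last char: 's')
  sorted[20] = understand$cincinnmis  (last char: 's')
Last column: dt$nnndccmniaunieriss
Original string S is at sorted index 2

Answer: dt$nnndccmniaunieriss
2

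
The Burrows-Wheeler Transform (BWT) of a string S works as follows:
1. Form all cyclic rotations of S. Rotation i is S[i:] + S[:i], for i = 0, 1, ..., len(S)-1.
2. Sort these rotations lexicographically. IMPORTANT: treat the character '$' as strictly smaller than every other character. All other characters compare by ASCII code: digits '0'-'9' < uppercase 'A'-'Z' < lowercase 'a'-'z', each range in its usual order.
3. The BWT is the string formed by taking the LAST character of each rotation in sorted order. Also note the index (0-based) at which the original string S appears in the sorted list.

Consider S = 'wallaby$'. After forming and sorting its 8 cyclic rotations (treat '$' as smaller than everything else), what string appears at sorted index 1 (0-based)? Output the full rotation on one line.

All 8 rotations (rotation i = S[i:]+S[:i]):
  rot[0] = wallaby$
  rot[1] = allaby$w
  rot[2] = llaby$wa
  rot[3] = laby$wal
  rot[4] = aby$wall
  rot[5] = by$walla
  rot[6] = y$wallab
  rot[7] = $wallaby
Sorted (with $ < everything):
  sorted[0] = $wallaby
  sorted[1] = aby$wall
  sorted[2] = allaby$w
  sorted[3] = by$walla
  sorted[4] = laby$wal
  sorted[5] = llaby$wa
  sorted[6] = wallaby$
  sorted[7] = y$wallab
sorted[1] = aby$wall

Answer: aby$wall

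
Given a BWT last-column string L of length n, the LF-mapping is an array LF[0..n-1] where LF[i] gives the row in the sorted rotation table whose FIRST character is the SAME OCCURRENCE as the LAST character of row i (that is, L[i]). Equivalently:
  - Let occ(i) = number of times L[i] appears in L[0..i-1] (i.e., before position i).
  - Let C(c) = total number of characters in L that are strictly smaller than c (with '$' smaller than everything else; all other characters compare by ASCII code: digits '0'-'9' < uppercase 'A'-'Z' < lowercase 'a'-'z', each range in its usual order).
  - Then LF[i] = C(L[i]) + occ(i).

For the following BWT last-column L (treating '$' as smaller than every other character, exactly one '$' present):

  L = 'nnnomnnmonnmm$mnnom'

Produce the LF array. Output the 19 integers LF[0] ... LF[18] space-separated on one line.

Answer: 7 8 9 16 1 10 11 2 17 12 13 3 4 0 5 14 15 18 6

Derivation:
Char counts: '$':1, 'm':6, 'n':9, 'o':3
C (first-col start): C('$')=0, C('m')=1, C('n')=7, C('o')=16
L[0]='n': occ=0, LF[0]=C('n')+0=7+0=7
L[1]='n': occ=1, LF[1]=C('n')+1=7+1=8
L[2]='n': occ=2, LF[2]=C('n')+2=7+2=9
L[3]='o': occ=0, LF[3]=C('o')+0=16+0=16
L[4]='m': occ=0, LF[4]=C('m')+0=1+0=1
L[5]='n': occ=3, LF[5]=C('n')+3=7+3=10
L[6]='n': occ=4, LF[6]=C('n')+4=7+4=11
L[7]='m': occ=1, LF[7]=C('m')+1=1+1=2
L[8]='o': occ=1, LF[8]=C('o')+1=16+1=17
L[9]='n': occ=5, LF[9]=C('n')+5=7+5=12
L[10]='n': occ=6, LF[10]=C('n')+6=7+6=13
L[11]='m': occ=2, LF[11]=C('m')+2=1+2=3
L[12]='m': occ=3, LF[12]=C('m')+3=1+3=4
L[13]='$': occ=0, LF[13]=C('$')+0=0+0=0
L[14]='m': occ=4, LF[14]=C('m')+4=1+4=5
L[15]='n': occ=7, LF[15]=C('n')+7=7+7=14
L[16]='n': occ=8, LF[16]=C('n')+8=7+8=15
L[17]='o': occ=2, LF[17]=C('o')+2=16+2=18
L[18]='m': occ=5, LF[18]=C('m')+5=1+5=6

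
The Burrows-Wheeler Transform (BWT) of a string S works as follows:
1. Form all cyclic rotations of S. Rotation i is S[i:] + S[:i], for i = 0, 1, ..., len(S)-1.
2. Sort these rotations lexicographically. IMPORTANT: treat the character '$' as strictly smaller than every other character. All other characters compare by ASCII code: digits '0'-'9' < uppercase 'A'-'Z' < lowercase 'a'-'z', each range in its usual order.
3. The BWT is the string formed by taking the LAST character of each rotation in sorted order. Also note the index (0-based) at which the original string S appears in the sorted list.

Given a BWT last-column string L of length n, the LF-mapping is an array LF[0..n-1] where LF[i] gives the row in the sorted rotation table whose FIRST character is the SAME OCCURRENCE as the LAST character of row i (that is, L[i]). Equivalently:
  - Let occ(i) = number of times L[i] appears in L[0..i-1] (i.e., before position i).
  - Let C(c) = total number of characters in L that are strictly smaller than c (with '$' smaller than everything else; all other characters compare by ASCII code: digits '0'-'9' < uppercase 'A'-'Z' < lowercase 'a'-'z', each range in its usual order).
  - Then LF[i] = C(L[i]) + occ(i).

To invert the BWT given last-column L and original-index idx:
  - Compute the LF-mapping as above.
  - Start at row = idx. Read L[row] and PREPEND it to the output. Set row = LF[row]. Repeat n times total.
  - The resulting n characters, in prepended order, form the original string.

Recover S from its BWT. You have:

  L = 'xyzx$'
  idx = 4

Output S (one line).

LF mapping: 1 3 4 2 0
Walk LF starting at row 4, prepending L[row]:
  step 1: row=4, L[4]='$', prepend. Next row=LF[4]=0
  step 2: row=0, L[0]='x', prepend. Next row=LF[0]=1
  step 3: row=1, L[1]='y', prepend. Next row=LF[1]=3
  step 4: row=3, L[3]='x', prepend. Next row=LF[3]=2
  step 5: row=2, L[2]='z', prepend. Next row=LF[2]=4
Reversed output: zxyx$

Answer: zxyx$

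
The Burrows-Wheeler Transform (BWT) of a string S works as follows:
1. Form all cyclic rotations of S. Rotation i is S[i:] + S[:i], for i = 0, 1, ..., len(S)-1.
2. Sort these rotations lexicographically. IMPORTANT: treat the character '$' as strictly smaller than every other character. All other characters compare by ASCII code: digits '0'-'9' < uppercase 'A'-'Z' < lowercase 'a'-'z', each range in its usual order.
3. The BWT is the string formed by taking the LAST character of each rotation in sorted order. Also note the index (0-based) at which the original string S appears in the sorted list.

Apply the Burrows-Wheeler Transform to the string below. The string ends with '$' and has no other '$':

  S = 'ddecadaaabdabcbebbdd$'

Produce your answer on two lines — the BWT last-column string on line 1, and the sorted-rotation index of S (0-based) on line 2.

All 21 rotations (rotation i = S[i:]+S[:i]):
  rot[0] = ddecadaaabdabcbebbdd$
  rot[1] = decadaaabdabcbebbdd$d
  rot[2] = ecadaaabdabcbebbdd$dd
  rot[3] = cadaaabdabcbebbdd$dde
  rot[4] = adaaabdabcbebbdd$ddec
  rot[5] = daaabdabcbebbdd$ddeca
  rot[6] = aaabdabcbebbdd$ddecad
  rot[7] = aabdabcbebbdd$ddecada
  rot[8] = abdabcbebbdd$ddecadaa
  rot[9] = bdabcbebbdd$ddecadaaa
  rot[10] = dabcbebbdd$ddecadaaab
  rot[11] = abcbebbdd$ddecadaaabd
  rot[12] = bcbebbdd$ddecadaaabda
  rot[13] = cbebbdd$ddecadaaabdab
  rot[14] = bebbdd$ddecadaaabdabc
  rot[15] = ebbdd$ddecadaaabdabcb
  rot[16] = bbdd$ddecadaaabdabcbe
  rot[17] = bdd$ddecadaaabdabcbeb
  rot[18] = dd$ddecadaaabdabcbebb
  rot[19] = d$ddecadaaabdabcbebbd
  rot[20] = $ddecadaaabdabcbebbdd
Sorted (with $ < everything):
  sorted[0] = $ddecadaaabdabcbebbdd  (last char: 'd')
  sorted[1] = aaabdabcbebbdd$ddecad  (last char: 'd')
  sorted[2] = aabdabcbebbdd$ddecada  (last char: 'a')
  sorted[3] = abcbebbdd$ddecadaaabd  (last char: 'd')
  sorted[4] = abdabcbebbdd$ddecadaa  (last char: 'a')
  sorted[5] = adaaabdabcbebbdd$ddec  (last char: 'c')
  sorted[6] = bbdd$ddecadaaabdabcbe  (last char: 'e')
  sorted[7] = bcbebbdd$ddecadaaabda  (last char: 'a')
  sorted[8] = bdabcbebbdd$ddecadaaa  (last char: 'a')
  sorted[9] = bdd$ddecadaaabdabcbeb  (last char: 'b')
  sorted[10] = bebbdd$ddecadaaabdabc  (last char: 'c')
  sorted[11] = cadaaabdabcbebbdd$dde  (last char: 'e')
  sorted[12] = cbebbdd$ddecadaaabdab  (last char: 'b')
  sorted[13] = d$ddecadaaabdabcbebbd  (last char: 'd')
  sorted[14] = daaabdabcbebbdd$ddeca  (last char: 'a')
  sorted[15] = dabcbebbdd$ddecadaaab  (last char: 'b')
  sorted[16] = dd$ddecadaaabdabcbebb  (last char: 'b')
  sorted[17] = ddecadaaabdabcbebbdd$  (last char: '$')
  sorted[18] = decadaaabdabcbebbdd$d  (last char: 'd')
  sorted[19] = ebbdd$ddecadaaabdabcb  (last char: 'b')
  sorted[20] = ecadaaabdabcbebbdd$dd  (last char: 'd')
Last column: ddadaceaabcebdabb$dbd
Original string S is at sorted index 17

Answer: ddadaceaabcebdabb$dbd
17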